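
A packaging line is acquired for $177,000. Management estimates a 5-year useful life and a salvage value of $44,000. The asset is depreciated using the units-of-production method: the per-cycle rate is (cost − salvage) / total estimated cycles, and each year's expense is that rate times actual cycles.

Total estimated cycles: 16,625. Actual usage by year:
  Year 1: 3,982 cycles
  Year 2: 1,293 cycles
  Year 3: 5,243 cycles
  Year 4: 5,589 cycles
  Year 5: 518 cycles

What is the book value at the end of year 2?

Depreciable base = $177,000 − $44,000 = $133,000.
Rate = $133,000 / 16,625 cycles = $8 per cycle.
Year 1: 3,982 × $8 = $31,856. Book value $145,144.
Year 2: 1,293 × $8 = $10,344. Book value $134,800.

$134,800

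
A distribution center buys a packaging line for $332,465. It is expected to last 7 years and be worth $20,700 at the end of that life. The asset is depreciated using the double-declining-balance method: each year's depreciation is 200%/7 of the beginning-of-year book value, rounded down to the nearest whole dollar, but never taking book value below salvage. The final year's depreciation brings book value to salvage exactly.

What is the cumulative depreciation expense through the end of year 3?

$211,304

Depreciable base = $332,465 − $20,700 = $311,765.
Year 1: ⌊$332,465 × 200%/7⌋ = $94,990. Book value $237,475.
Year 2: ⌊$237,475 × 200%/7⌋ = $67,850. Book value $169,625.
Year 3: ⌊$169,625 × 200%/7⌋ = $48,464. Book value $121,161.
Accumulated through year 3 = $332,465 − $121,161 = $211,304.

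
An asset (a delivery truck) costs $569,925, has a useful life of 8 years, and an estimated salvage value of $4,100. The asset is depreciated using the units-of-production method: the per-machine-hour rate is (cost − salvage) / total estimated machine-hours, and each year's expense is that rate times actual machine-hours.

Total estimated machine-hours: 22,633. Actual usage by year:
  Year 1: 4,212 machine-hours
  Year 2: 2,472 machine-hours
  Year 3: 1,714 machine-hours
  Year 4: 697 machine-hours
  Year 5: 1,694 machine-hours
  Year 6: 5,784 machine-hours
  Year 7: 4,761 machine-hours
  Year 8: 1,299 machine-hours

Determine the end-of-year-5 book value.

$300,200

Depreciable base = $569,925 − $4,100 = $565,825.
Rate = $565,825 / 22,633 machine-hours = $25 per machine-hour.
Year 1: 4,212 × $25 = $105,300. Book value $464,625.
Year 2: 2,472 × $25 = $61,800. Book value $402,825.
Year 3: 1,714 × $25 = $42,850. Book value $359,975.
Year 4: 697 × $25 = $17,425. Book value $342,550.
Year 5: 1,694 × $25 = $42,350. Book value $300,200.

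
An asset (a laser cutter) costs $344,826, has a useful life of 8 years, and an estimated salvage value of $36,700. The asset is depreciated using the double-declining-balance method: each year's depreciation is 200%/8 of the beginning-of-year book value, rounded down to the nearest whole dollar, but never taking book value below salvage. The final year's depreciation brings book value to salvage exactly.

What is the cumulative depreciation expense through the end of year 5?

Depreciable base = $344,826 − $36,700 = $308,126.
Year 1: ⌊$344,826 × 200%/8⌋ = $86,206. Book value $258,620.
Year 2: ⌊$258,620 × 200%/8⌋ = $64,655. Book value $193,965.
Year 3: ⌊$193,965 × 200%/8⌋ = $48,491. Book value $145,474.
Year 4: ⌊$145,474 × 200%/8⌋ = $36,368. Book value $109,106.
Year 5: ⌊$109,106 × 200%/8⌋ = $27,276. Book value $81,830.
Accumulated through year 5 = $344,826 − $81,830 = $262,996.

$262,996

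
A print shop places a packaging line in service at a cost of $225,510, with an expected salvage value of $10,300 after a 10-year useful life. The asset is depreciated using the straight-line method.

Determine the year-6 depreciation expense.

$21,521

Depreciable base = $225,510 − $10,300 = $215,210.
Annual expense = $215,210 / 10 = $21,521.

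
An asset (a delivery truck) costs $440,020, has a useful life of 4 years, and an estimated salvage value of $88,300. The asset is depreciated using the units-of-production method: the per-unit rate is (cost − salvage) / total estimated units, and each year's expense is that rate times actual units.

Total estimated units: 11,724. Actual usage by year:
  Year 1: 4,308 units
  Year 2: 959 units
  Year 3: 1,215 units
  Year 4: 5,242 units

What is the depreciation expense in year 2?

$28,770

Depreciable base = $440,020 − $88,300 = $351,720.
Rate = $351,720 / 11,724 units = $30 per unit.
Year 1: 4,308 × $30 = $129,240. Book value $310,780.
Year 2: 959 × $30 = $28,770. Book value $282,010.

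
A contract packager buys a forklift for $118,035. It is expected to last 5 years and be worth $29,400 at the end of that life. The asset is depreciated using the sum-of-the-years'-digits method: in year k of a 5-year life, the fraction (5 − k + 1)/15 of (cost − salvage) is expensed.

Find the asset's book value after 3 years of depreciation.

$47,127

Depreciable base = $118,035 − $29,400 = $88,635.
Sum of the years' digits = 5+4+3+2+1 = 15.
Year 1: $88,635 × 5/15 = $29,545. Book value $88,490.
Year 2: $88,635 × 4/15 = $23,636. Book value $64,854.
Year 3: $88,635 × 3/15 = $17,727. Book value $47,127.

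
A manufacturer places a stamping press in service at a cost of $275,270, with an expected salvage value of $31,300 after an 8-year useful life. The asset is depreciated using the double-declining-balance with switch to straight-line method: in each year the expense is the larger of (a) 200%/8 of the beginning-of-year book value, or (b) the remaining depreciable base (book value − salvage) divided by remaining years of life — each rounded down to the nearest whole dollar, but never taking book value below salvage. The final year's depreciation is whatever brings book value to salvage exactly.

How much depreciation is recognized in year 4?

$29,032

Depreciable base = $275,270 − $31,300 = $243,970.
Year 1: DB = ⌊$275,270 × 200%/8⌋ = $68,817; SL = ⌊$243,970/8⌋ = $30,496 → take DB $68,817. Book value $206,453.
Year 2: DB = ⌊$206,453 × 200%/8⌋ = $51,613; SL = ⌊$175,153/7⌋ = $25,021 → take DB $51,613. Book value $154,840.
Year 3: DB = ⌊$154,840 × 200%/8⌋ = $38,710; SL = ⌊$123,540/6⌋ = $20,590 → take DB $38,710. Book value $116,130.
Year 4: DB = ⌊$116,130 × 200%/8⌋ = $29,032; SL = ⌊$84,830/5⌋ = $16,966 → take DB $29,032. Book value $87,098.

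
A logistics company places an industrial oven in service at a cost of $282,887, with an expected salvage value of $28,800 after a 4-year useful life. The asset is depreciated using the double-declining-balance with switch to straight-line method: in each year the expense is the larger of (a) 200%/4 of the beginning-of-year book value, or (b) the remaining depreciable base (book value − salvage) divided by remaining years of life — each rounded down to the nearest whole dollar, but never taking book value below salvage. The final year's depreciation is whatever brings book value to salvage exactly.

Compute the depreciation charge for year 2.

$70,722

Depreciable base = $282,887 − $28,800 = $254,087.
Year 1: DB = ⌊$282,887 × 200%/4⌋ = $141,443; SL = ⌊$254,087/4⌋ = $63,521 → take DB $141,443. Book value $141,444.
Year 2: DB = ⌊$141,444 × 200%/4⌋ = $70,722; SL = ⌊$112,644/3⌋ = $37,548 → take DB $70,722. Book value $70,722.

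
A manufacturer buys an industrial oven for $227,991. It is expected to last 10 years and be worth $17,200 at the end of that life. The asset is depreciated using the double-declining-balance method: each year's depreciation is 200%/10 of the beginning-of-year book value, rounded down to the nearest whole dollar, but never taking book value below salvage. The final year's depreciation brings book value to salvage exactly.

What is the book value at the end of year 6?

$59,768

Depreciable base = $227,991 − $17,200 = $210,791.
Year 1: ⌊$227,991 × 200%/10⌋ = $45,598. Book value $182,393.
Year 2: ⌊$182,393 × 200%/10⌋ = $36,478. Book value $145,915.
Year 3: ⌊$145,915 × 200%/10⌋ = $29,183. Book value $116,732.
Year 4: ⌊$116,732 × 200%/10⌋ = $23,346. Book value $93,386.
Year 5: ⌊$93,386 × 200%/10⌋ = $18,677. Book value $74,709.
Year 6: ⌊$74,709 × 200%/10⌋ = $14,941. Book value $59,768.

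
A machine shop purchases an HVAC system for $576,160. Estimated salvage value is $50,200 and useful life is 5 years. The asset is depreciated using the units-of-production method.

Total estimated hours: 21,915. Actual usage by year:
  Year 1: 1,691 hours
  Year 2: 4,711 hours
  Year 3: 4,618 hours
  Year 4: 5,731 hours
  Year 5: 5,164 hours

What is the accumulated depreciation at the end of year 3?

Depreciable base = $576,160 − $50,200 = $525,960.
Rate = $525,960 / 21,915 hours = $24 per hour.
Year 1: 1,691 × $24 = $40,584. Book value $535,576.
Year 2: 4,711 × $24 = $113,064. Book value $422,512.
Year 3: 4,618 × $24 = $110,832. Book value $311,680.
Accumulated through year 3 = $576,160 − $311,680 = $264,480.

$264,480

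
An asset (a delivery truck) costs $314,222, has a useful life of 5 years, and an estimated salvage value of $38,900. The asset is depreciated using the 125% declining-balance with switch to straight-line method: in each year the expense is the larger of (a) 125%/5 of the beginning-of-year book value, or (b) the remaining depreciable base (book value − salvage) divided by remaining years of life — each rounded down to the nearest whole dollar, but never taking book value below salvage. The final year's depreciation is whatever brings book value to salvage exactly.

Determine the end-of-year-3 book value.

Depreciable base = $314,222 − $38,900 = $275,322.
Year 1: DB = ⌊$314,222 × 125%/5⌋ = $78,555; SL = ⌊$275,322/5⌋ = $55,064 → take DB $78,555. Book value $235,667.
Year 2: DB = ⌊$235,667 × 125%/5⌋ = $58,916; SL = ⌊$196,767/4⌋ = $49,191 → take DB $58,916. Book value $176,751.
Year 3: DB = ⌊$176,751 × 125%/5⌋ = $44,187; SL = ⌊$137,851/3⌋ = $45,950 → take SL $45,950. Book value $130,801.

$130,801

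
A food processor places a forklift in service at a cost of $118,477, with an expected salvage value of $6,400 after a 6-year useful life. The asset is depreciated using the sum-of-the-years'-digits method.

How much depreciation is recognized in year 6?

$5,337

Depreciable base = $118,477 − $6,400 = $112,077.
Sum of the years' digits = 6+5+4+3+2+1 = 21.
Year 1: $112,077 × 6/21 = $32,022. Book value $86,455.
Year 2: $112,077 × 5/21 = $26,685. Book value $59,770.
Year 3: $112,077 × 4/21 = $21,348. Book value $38,422.
Year 4: $112,077 × 3/21 = $16,011. Book value $22,411.
Year 5: $112,077 × 2/21 = $10,674. Book value $11,737.
Year 6: $112,077 × 1/21 = $5,337. Book value $6,400.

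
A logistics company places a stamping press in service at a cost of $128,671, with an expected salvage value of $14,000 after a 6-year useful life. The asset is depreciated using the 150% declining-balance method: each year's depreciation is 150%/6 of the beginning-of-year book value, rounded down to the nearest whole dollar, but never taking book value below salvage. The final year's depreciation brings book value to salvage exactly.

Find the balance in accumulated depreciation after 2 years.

$56,293

Depreciable base = $128,671 − $14,000 = $114,671.
Year 1: ⌊$128,671 × 150%/6⌋ = $32,167. Book value $96,504.
Year 2: ⌊$96,504 × 150%/6⌋ = $24,126. Book value $72,378.
Accumulated through year 2 = $128,671 − $72,378 = $56,293.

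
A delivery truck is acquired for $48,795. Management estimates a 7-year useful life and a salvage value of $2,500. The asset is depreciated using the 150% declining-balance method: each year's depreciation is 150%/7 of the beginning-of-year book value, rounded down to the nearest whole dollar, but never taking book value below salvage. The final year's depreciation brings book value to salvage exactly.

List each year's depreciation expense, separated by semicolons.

$10,456; $8,215; $6,455; $5,071; $3,985; $3,131; $8,982

Depreciable base = $48,795 − $2,500 = $46,295.
Year 1: ⌊$48,795 × 150%/7⌋ = $10,456. Book value $38,339.
Year 2: ⌊$38,339 × 150%/7⌋ = $8,215. Book value $30,124.
Year 3: ⌊$30,124 × 150%/7⌋ = $6,455. Book value $23,669.
Year 4: ⌊$23,669 × 150%/7⌋ = $5,071. Book value $18,598.
Year 5: ⌊$18,598 × 150%/7⌋ = $3,985. Book value $14,613.
Year 6: ⌊$14,613 × 150%/7⌋ = $3,131. Book value $11,482.
Year 7 (final): $11,482 − $2,500 = $8,982. Book value $2,500.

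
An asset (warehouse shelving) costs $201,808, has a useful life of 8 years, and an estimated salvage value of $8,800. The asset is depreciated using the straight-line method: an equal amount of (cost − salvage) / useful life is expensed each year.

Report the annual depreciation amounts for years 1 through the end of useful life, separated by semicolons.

$24,126; $24,126; $24,126; $24,126; $24,126; $24,126; $24,126; $24,126

Depreciable base = $201,808 − $8,800 = $193,008.
Annual expense = $193,008 / 8 = $24,126.
End of year 1: book value $177,682.
End of year 2: book value $153,556.
End of year 3: book value $129,430.
End of year 4: book value $105,304.
End of year 5: book value $81,178.
End of year 6: book value $57,052.
End of year 7: book value $32,926.
End of year 8: book value $8,800.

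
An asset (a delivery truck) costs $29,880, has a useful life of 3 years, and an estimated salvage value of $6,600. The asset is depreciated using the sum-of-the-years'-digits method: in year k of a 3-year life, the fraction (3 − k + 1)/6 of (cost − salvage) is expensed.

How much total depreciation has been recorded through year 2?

Depreciable base = $29,880 − $6,600 = $23,280.
Sum of the years' digits = 3+2+1 = 6.
Year 1: $23,280 × 3/6 = $11,640. Book value $18,240.
Year 2: $23,280 × 2/6 = $7,760. Book value $10,480.
Accumulated through year 2 = $29,880 − $10,480 = $19,400.

$19,400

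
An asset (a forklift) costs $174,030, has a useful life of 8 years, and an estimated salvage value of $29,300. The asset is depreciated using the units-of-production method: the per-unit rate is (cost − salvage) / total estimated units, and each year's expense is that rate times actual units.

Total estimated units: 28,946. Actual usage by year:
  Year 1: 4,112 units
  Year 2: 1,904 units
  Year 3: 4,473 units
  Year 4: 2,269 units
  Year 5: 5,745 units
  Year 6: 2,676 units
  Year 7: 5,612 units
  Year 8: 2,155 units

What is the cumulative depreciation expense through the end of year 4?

Depreciable base = $174,030 − $29,300 = $144,730.
Rate = $144,730 / 28,946 units = $5 per unit.
Year 1: 4,112 × $5 = $20,560. Book value $153,470.
Year 2: 1,904 × $5 = $9,520. Book value $143,950.
Year 3: 4,473 × $5 = $22,365. Book value $121,585.
Year 4: 2,269 × $5 = $11,345. Book value $110,240.
Accumulated through year 4 = $174,030 − $110,240 = $63,790.

$63,790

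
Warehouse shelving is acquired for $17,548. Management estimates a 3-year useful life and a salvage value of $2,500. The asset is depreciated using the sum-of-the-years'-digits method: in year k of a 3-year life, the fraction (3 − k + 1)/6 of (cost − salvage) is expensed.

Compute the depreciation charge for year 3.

Depreciable base = $17,548 − $2,500 = $15,048.
Sum of the years' digits = 3+2+1 = 6.
Year 1: $15,048 × 3/6 = $7,524. Book value $10,024.
Year 2: $15,048 × 2/6 = $5,016. Book value $5,008.
Year 3: $15,048 × 1/6 = $2,508. Book value $2,500.

$2,508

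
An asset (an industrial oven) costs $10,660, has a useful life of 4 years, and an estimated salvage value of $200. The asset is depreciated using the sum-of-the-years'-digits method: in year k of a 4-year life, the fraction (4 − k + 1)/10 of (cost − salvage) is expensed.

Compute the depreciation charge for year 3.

Depreciable base = $10,660 − $200 = $10,460.
Sum of the years' digits = 4+3+2+1 = 10.
Year 1: $10,460 × 4/10 = $4,184. Book value $6,476.
Year 2: $10,460 × 3/10 = $3,138. Book value $3,338.
Year 3: $10,460 × 2/10 = $2,092. Book value $1,246.

$2,092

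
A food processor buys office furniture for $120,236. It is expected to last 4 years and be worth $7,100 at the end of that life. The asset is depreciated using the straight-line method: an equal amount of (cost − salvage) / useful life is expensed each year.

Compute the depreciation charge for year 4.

$28,284

Depreciable base = $120,236 − $7,100 = $113,136.
Annual expense = $113,136 / 4 = $28,284.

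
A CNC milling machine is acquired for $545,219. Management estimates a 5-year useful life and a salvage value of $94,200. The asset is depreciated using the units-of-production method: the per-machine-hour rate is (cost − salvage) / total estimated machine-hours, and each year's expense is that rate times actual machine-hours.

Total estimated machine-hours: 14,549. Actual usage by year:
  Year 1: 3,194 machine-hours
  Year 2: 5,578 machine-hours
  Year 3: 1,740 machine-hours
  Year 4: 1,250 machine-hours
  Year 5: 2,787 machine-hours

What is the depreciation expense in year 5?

Depreciable base = $545,219 − $94,200 = $451,019.
Rate = $451,019 / 14,549 machine-hours = $31 per machine-hour.
Year 1: 3,194 × $31 = $99,014. Book value $446,205.
Year 2: 5,578 × $31 = $172,918. Book value $273,287.
Year 3: 1,740 × $31 = $53,940. Book value $219,347.
Year 4: 1,250 × $31 = $38,750. Book value $180,597.
Year 5: 2,787 × $31 = $86,397. Book value $94,200.

$86,397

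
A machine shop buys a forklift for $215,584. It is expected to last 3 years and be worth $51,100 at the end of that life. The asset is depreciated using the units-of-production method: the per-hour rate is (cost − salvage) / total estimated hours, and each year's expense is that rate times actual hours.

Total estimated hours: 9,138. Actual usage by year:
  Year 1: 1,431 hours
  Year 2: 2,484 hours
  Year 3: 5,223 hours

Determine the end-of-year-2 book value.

Depreciable base = $215,584 − $51,100 = $164,484.
Rate = $164,484 / 9,138 hours = $18 per hour.
Year 1: 1,431 × $18 = $25,758. Book value $189,826.
Year 2: 2,484 × $18 = $44,712. Book value $145,114.

$145,114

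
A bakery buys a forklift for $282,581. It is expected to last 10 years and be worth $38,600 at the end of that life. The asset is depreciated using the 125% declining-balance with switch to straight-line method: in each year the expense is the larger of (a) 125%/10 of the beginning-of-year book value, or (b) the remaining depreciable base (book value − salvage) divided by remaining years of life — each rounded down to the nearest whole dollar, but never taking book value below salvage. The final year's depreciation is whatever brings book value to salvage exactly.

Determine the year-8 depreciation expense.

Depreciable base = $282,581 − $38,600 = $243,981.
Year 1: DB = ⌊$282,581 × 125%/10⌋ = $35,322; SL = ⌊$243,981/10⌋ = $24,398 → take DB $35,322. Book value $247,259.
Year 2: DB = ⌊$247,259 × 125%/10⌋ = $30,907; SL = ⌊$208,659/9⌋ = $23,184 → take DB $30,907. Book value $216,352.
Year 3: DB = ⌊$216,352 × 125%/10⌋ = $27,044; SL = ⌊$177,752/8⌋ = $22,219 → take DB $27,044. Book value $189,308.
Year 4: DB = ⌊$189,308 × 125%/10⌋ = $23,663; SL = ⌊$150,708/7⌋ = $21,529 → take DB $23,663. Book value $165,645.
Year 5: DB = ⌊$165,645 × 125%/10⌋ = $20,705; SL = ⌊$127,045/6⌋ = $21,174 → take SL $21,174. Book value $144,471.
Year 6: DB = ⌊$144,471 × 125%/10⌋ = $18,058; SL = ⌊$105,871/5⌋ = $21,174 → take SL $21,174. Book value $123,297.
Year 7: DB = ⌊$123,297 × 125%/10⌋ = $15,412; SL = ⌊$84,697/4⌋ = $21,174 → take SL $21,174. Book value $102,123.
Year 8: DB = ⌊$102,123 × 125%/10⌋ = $12,765; SL = ⌊$63,523/3⌋ = $21,174 → take SL $21,174. Book value $80,949.

$21,174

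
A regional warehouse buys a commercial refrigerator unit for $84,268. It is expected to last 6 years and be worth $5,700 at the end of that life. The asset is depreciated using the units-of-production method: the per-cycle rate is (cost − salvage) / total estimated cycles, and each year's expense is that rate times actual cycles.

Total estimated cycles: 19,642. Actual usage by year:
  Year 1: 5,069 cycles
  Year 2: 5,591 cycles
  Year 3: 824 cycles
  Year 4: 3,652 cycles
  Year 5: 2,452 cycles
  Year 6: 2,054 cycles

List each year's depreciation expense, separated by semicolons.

$20,276; $22,364; $3,296; $14,608; $9,808; $8,216

Depreciable base = $84,268 − $5,700 = $78,568.
Rate = $78,568 / 19,642 cycles = $4 per cycle.
Year 1: 5,069 × $4 = $20,276. Book value $63,992.
Year 2: 5,591 × $4 = $22,364. Book value $41,628.
Year 3: 824 × $4 = $3,296. Book value $38,332.
Year 4: 3,652 × $4 = $14,608. Book value $23,724.
Year 5: 2,452 × $4 = $9,808. Book value $13,916.
Year 6: 2,054 × $4 = $8,216. Book value $5,700.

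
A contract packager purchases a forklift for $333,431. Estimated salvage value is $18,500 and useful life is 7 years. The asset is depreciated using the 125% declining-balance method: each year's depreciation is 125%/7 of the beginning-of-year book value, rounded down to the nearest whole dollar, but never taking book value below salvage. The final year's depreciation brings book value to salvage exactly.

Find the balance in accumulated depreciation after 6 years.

$231,000

Depreciable base = $333,431 − $18,500 = $314,931.
Year 1: ⌊$333,431 × 125%/7⌋ = $59,541. Book value $273,890.
Year 2: ⌊$273,890 × 125%/7⌋ = $48,908. Book value $224,982.
Year 3: ⌊$224,982 × 125%/7⌋ = $40,175. Book value $184,807.
Year 4: ⌊$184,807 × 125%/7⌋ = $33,001. Book value $151,806.
Year 5: ⌊$151,806 × 125%/7⌋ = $27,108. Book value $124,698.
Year 6: ⌊$124,698 × 125%/7⌋ = $22,267. Book value $102,431.
Accumulated through year 6 = $333,431 − $102,431 = $231,000.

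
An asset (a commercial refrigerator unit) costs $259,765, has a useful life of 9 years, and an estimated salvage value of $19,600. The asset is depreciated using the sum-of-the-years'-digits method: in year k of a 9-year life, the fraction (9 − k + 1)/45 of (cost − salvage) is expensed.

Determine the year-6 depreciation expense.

Depreciable base = $259,765 − $19,600 = $240,165.
Sum of the years' digits = 9+8+7+6+5+4+3+2+1 = 45.
Year 1: $240,165 × 9/45 = $48,033. Book value $211,732.
Year 2: $240,165 × 8/45 = $42,696. Book value $169,036.
Year 3: $240,165 × 7/45 = $37,359. Book value $131,677.
Year 4: $240,165 × 6/45 = $32,022. Book value $99,655.
Year 5: $240,165 × 5/45 = $26,685. Book value $72,970.
Year 6: $240,165 × 4/45 = $21,348. Book value $51,622.

$21,348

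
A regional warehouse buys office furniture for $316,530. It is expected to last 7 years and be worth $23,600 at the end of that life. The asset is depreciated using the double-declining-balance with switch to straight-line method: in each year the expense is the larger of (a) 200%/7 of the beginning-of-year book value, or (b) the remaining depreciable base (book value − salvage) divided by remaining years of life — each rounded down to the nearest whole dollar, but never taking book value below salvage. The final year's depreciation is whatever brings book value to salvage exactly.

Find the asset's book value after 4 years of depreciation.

Depreciable base = $316,530 − $23,600 = $292,930.
Year 1: DB = ⌊$316,530 × 200%/7⌋ = $90,437; SL = ⌊$292,930/7⌋ = $41,847 → take DB $90,437. Book value $226,093.
Year 2: DB = ⌊$226,093 × 200%/7⌋ = $64,598; SL = ⌊$202,493/6⌋ = $33,748 → take DB $64,598. Book value $161,495.
Year 3: DB = ⌊$161,495 × 200%/7⌋ = $46,141; SL = ⌊$137,895/5⌋ = $27,579 → take DB $46,141. Book value $115,354.
Year 4: DB = ⌊$115,354 × 200%/7⌋ = $32,958; SL = ⌊$91,754/4⌋ = $22,938 → take DB $32,958. Book value $82,396.

$82,396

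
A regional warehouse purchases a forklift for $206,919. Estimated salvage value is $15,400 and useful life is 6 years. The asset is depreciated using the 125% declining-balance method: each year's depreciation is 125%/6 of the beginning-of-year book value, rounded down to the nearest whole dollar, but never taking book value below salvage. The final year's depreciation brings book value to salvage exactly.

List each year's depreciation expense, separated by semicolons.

Depreciable base = $206,919 − $15,400 = $191,519.
Year 1: ⌊$206,919 × 125%/6⌋ = $43,108. Book value $163,811.
Year 2: ⌊$163,811 × 125%/6⌋ = $34,127. Book value $129,684.
Year 3: ⌊$129,684 × 125%/6⌋ = $27,017. Book value $102,667.
Year 4: ⌊$102,667 × 125%/6⌋ = $21,388. Book value $81,279.
Year 5: ⌊$81,279 × 125%/6⌋ = $16,933. Book value $64,346.
Year 6 (final): $64,346 − $15,400 = $48,946. Book value $15,400.

$43,108; $34,127; $27,017; $21,388; $16,933; $48,946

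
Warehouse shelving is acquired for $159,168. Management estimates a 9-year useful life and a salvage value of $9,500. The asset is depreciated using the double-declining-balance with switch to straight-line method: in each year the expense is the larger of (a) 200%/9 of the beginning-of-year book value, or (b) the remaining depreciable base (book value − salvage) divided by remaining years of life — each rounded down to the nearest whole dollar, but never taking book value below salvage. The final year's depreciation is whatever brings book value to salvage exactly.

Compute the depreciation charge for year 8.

$8,579

Depreciable base = $159,168 − $9,500 = $149,668.
Year 1: DB = ⌊$159,168 × 200%/9⌋ = $35,370; SL = ⌊$149,668/9⌋ = $16,629 → take DB $35,370. Book value $123,798.
Year 2: DB = ⌊$123,798 × 200%/9⌋ = $27,510; SL = ⌊$114,298/8⌋ = $14,287 → take DB $27,510. Book value $96,288.
Year 3: DB = ⌊$96,288 × 200%/9⌋ = $21,397; SL = ⌊$86,788/7⌋ = $12,398 → take DB $21,397. Book value $74,891.
Year 4: DB = ⌊$74,891 × 200%/9⌋ = $16,642; SL = ⌊$65,391/6⌋ = $10,898 → take DB $16,642. Book value $58,249.
Year 5: DB = ⌊$58,249 × 200%/9⌋ = $12,944; SL = ⌊$48,749/5⌋ = $9,749 → take DB $12,944. Book value $45,305.
Year 6: DB = ⌊$45,305 × 200%/9⌋ = $10,067; SL = ⌊$35,805/4⌋ = $8,951 → take DB $10,067. Book value $35,238.
Year 7: DB = ⌊$35,238 × 200%/9⌋ = $7,830; SL = ⌊$25,738/3⌋ = $8,579 → take SL $8,579. Book value $26,659.
Year 8: DB = ⌊$26,659 × 200%/9⌋ = $5,924; SL = ⌊$17,159/2⌋ = $8,579 → take SL $8,579. Book value $18,080.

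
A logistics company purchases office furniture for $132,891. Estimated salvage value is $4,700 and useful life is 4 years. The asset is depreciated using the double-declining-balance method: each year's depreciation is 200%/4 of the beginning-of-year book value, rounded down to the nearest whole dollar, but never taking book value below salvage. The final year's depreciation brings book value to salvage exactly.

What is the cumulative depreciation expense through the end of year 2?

Depreciable base = $132,891 − $4,700 = $128,191.
Year 1: ⌊$132,891 × 200%/4⌋ = $66,445. Book value $66,446.
Year 2: ⌊$66,446 × 200%/4⌋ = $33,223. Book value $33,223.
Accumulated through year 2 = $132,891 − $33,223 = $99,668.

$99,668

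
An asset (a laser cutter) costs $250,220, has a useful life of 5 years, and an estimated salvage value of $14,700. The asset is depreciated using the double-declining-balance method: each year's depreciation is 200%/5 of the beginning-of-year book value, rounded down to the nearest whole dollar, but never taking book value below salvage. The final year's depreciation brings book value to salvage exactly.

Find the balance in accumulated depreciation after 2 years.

Depreciable base = $250,220 − $14,700 = $235,520.
Year 1: ⌊$250,220 × 200%/5⌋ = $100,088. Book value $150,132.
Year 2: ⌊$150,132 × 200%/5⌋ = $60,052. Book value $90,080.
Accumulated through year 2 = $250,220 − $90,080 = $160,140.

$160,140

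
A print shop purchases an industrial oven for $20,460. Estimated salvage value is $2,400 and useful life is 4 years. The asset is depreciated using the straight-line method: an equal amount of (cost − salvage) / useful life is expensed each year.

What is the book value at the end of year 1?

Depreciable base = $20,460 − $2,400 = $18,060.
Annual expense = $18,060 / 4 = $4,515.
End of year 1: book value $15,945.

$15,945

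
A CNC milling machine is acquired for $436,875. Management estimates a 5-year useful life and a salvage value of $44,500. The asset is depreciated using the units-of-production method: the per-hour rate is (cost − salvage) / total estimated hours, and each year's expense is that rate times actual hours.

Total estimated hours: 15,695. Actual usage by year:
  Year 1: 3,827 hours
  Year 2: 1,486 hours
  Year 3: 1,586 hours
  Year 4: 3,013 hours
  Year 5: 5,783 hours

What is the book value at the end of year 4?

Depreciable base = $436,875 − $44,500 = $392,375.
Rate = $392,375 / 15,695 hours = $25 per hour.
Year 1: 3,827 × $25 = $95,675. Book value $341,200.
Year 2: 1,486 × $25 = $37,150. Book value $304,050.
Year 3: 1,586 × $25 = $39,650. Book value $264,400.
Year 4: 3,013 × $25 = $75,325. Book value $189,075.

$189,075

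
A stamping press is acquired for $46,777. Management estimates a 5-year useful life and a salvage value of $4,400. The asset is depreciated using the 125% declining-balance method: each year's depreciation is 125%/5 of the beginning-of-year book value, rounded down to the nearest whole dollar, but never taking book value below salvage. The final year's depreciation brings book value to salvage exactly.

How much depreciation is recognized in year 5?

Depreciable base = $46,777 − $4,400 = $42,377.
Year 1: ⌊$46,777 × 125%/5⌋ = $11,694. Book value $35,083.
Year 2: ⌊$35,083 × 125%/5⌋ = $8,770. Book value $26,313.
Year 3: ⌊$26,313 × 125%/5⌋ = $6,578. Book value $19,735.
Year 4: ⌊$19,735 × 125%/5⌋ = $4,933. Book value $14,802.
Year 5 (final): $14,802 − $4,400 = $10,402. Book value $4,400.

$10,402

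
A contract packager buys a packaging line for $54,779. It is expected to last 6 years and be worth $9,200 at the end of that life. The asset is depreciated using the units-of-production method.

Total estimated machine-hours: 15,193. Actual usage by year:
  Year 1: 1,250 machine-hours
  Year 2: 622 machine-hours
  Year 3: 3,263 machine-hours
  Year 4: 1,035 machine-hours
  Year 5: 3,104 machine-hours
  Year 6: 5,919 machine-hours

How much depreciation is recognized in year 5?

$9,312

Depreciable base = $54,779 − $9,200 = $45,579.
Rate = $45,579 / 15,193 machine-hours = $3 per machine-hour.
Year 1: 1,250 × $3 = $3,750. Book value $51,029.
Year 2: 622 × $3 = $1,866. Book value $49,163.
Year 3: 3,263 × $3 = $9,789. Book value $39,374.
Year 4: 1,035 × $3 = $3,105. Book value $36,269.
Year 5: 3,104 × $3 = $9,312. Book value $26,957.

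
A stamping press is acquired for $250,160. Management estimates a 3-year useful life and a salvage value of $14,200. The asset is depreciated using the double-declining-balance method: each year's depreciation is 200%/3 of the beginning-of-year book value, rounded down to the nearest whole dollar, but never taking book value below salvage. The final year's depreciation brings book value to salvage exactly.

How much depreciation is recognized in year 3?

$13,596

Depreciable base = $250,160 − $14,200 = $235,960.
Year 1: ⌊$250,160 × 200%/3⌋ = $166,773. Book value $83,387.
Year 2: ⌊$83,387 × 200%/3⌋ = $55,591. Book value $27,796.
Year 3 (final): $27,796 − $14,200 = $13,596. Book value $14,200.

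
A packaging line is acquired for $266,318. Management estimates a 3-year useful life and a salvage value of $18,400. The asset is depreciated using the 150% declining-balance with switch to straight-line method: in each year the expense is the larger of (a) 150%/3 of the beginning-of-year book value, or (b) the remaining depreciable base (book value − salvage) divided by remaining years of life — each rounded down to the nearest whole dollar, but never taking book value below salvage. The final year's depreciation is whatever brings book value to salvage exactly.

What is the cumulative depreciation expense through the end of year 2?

$199,738

Depreciable base = $266,318 − $18,400 = $247,918.
Year 1: DB = ⌊$266,318 × 150%/3⌋ = $133,159; SL = ⌊$247,918/3⌋ = $82,639 → take DB $133,159. Book value $133,159.
Year 2: DB = ⌊$133,159 × 150%/3⌋ = $66,579; SL = ⌊$114,759/2⌋ = $57,379 → take DB $66,579. Book value $66,580.
Accumulated through year 2 = $266,318 − $66,580 = $199,738.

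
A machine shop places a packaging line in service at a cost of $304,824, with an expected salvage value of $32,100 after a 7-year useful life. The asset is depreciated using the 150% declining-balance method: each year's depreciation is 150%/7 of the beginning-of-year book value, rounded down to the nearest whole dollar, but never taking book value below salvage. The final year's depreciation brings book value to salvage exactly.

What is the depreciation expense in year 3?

Depreciable base = $304,824 − $32,100 = $272,724.
Year 1: ⌊$304,824 × 150%/7⌋ = $65,319. Book value $239,505.
Year 2: ⌊$239,505 × 150%/7⌋ = $51,322. Book value $188,183.
Year 3: ⌊$188,183 × 150%/7⌋ = $40,324. Book value $147,859.

$40,324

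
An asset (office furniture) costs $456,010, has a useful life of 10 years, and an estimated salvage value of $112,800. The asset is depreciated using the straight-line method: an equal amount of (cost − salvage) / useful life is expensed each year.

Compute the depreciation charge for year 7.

Depreciable base = $456,010 − $112,800 = $343,210.
Annual expense = $343,210 / 10 = $34,321.

$34,321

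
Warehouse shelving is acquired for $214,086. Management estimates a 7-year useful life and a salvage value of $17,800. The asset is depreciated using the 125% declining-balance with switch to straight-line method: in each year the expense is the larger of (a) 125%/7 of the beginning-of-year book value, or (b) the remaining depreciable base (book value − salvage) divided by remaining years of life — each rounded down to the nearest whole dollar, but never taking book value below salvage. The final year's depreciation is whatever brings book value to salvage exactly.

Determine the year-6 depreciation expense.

Depreciable base = $214,086 − $17,800 = $196,286.
Year 1: DB = ⌊$214,086 × 125%/7⌋ = $38,229; SL = ⌊$196,286/7⌋ = $28,040 → take DB $38,229. Book value $175,857.
Year 2: DB = ⌊$175,857 × 125%/7⌋ = $31,403; SL = ⌊$158,057/6⌋ = $26,342 → take DB $31,403. Book value $144,454.
Year 3: DB = ⌊$144,454 × 125%/7⌋ = $25,795; SL = ⌊$126,654/5⌋ = $25,330 → take DB $25,795. Book value $118,659.
Year 4: DB = ⌊$118,659 × 125%/7⌋ = $21,189; SL = ⌊$100,859/4⌋ = $25,214 → take SL $25,214. Book value $93,445.
Year 5: DB = ⌊$93,445 × 125%/7⌋ = $16,686; SL = ⌊$75,645/3⌋ = $25,215 → take SL $25,215. Book value $68,230.
Year 6: DB = ⌊$68,230 × 125%/7⌋ = $12,183; SL = ⌊$50,430/2⌋ = $25,215 → take SL $25,215. Book value $43,015.

$25,215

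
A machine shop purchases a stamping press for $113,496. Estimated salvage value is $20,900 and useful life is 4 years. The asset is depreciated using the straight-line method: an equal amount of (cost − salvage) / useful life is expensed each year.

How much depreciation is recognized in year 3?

Depreciable base = $113,496 − $20,900 = $92,596.
Annual expense = $92,596 / 4 = $23,149.

$23,149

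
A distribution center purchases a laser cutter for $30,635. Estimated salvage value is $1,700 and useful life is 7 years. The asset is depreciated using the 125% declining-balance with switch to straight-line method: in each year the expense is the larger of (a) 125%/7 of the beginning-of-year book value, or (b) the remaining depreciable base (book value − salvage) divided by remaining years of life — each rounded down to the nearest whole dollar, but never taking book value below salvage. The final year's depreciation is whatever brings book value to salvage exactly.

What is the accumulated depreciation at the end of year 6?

$25,140

Depreciable base = $30,635 − $1,700 = $28,935.
Year 1: DB = ⌊$30,635 × 125%/7⌋ = $5,470; SL = ⌊$28,935/7⌋ = $4,133 → take DB $5,470. Book value $25,165.
Year 2: DB = ⌊$25,165 × 125%/7⌋ = $4,493; SL = ⌊$23,465/6⌋ = $3,910 → take DB $4,493. Book value $20,672.
Year 3: DB = ⌊$20,672 × 125%/7⌋ = $3,691; SL = ⌊$18,972/5⌋ = $3,794 → take SL $3,794. Book value $16,878.
Year 4: DB = ⌊$16,878 × 125%/7⌋ = $3,013; SL = ⌊$15,178/4⌋ = $3,794 → take SL $3,794. Book value $13,084.
Year 5: DB = ⌊$13,084 × 125%/7⌋ = $2,336; SL = ⌊$11,384/3⌋ = $3,794 → take SL $3,794. Book value $9,290.
Year 6: DB = ⌊$9,290 × 125%/7⌋ = $1,658; SL = ⌊$7,590/2⌋ = $3,795 → take SL $3,795. Book value $5,495.
Accumulated through year 6 = $30,635 − $5,495 = $25,140.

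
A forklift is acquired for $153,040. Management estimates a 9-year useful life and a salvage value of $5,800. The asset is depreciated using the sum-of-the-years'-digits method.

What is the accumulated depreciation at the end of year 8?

$143,968

Depreciable base = $153,040 − $5,800 = $147,240.
Sum of the years' digits = 9+8+7+6+5+4+3+2+1 = 45.
Year 1: $147,240 × 9/45 = $29,448. Book value $123,592.
Year 2: $147,240 × 8/45 = $26,176. Book value $97,416.
Year 3: $147,240 × 7/45 = $22,904. Book value $74,512.
Year 4: $147,240 × 6/45 = $19,632. Book value $54,880.
Year 5: $147,240 × 5/45 = $16,360. Book value $38,520.
Year 6: $147,240 × 4/45 = $13,088. Book value $25,432.
Year 7: $147,240 × 3/45 = $9,816. Book value $15,616.
Year 8: $147,240 × 2/45 = $6,544. Book value $9,072.
Accumulated through year 8 = $153,040 − $9,072 = $143,968.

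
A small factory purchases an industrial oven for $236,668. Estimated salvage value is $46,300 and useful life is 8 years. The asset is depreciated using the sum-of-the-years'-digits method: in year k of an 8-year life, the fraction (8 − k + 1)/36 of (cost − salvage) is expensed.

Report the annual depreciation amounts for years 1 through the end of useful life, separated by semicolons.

$42,304; $37,016; $31,728; $26,440; $21,152; $15,864; $10,576; $5,288

Depreciable base = $236,668 − $46,300 = $190,368.
Sum of the years' digits = 8+7+6+5+4+3+2+1 = 36.
Year 1: $190,368 × 8/36 = $42,304. Book value $194,364.
Year 2: $190,368 × 7/36 = $37,016. Book value $157,348.
Year 3: $190,368 × 6/36 = $31,728. Book value $125,620.
Year 4: $190,368 × 5/36 = $26,440. Book value $99,180.
Year 5: $190,368 × 4/36 = $21,152. Book value $78,028.
Year 6: $190,368 × 3/36 = $15,864. Book value $62,164.
Year 7: $190,368 × 2/36 = $10,576. Book value $51,588.
Year 8: $190,368 × 1/36 = $5,288. Book value $46,300.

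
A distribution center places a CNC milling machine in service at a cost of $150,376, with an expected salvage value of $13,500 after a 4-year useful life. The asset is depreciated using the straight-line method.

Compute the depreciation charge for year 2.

$34,219

Depreciable base = $150,376 − $13,500 = $136,876.
Annual expense = $136,876 / 4 = $34,219.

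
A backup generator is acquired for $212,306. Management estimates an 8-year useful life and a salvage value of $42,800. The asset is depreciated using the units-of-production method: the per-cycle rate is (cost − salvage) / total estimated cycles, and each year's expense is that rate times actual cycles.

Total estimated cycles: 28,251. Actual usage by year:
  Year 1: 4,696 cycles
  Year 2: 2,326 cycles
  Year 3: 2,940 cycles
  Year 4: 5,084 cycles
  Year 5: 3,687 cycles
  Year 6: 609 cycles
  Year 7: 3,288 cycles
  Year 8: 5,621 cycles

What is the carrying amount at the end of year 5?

Depreciable base = $212,306 − $42,800 = $169,506.
Rate = $169,506 / 28,251 cycles = $6 per cycle.
Year 1: 4,696 × $6 = $28,176. Book value $184,130.
Year 2: 2,326 × $6 = $13,956. Book value $170,174.
Year 3: 2,940 × $6 = $17,640. Book value $152,534.
Year 4: 5,084 × $6 = $30,504. Book value $122,030.
Year 5: 3,687 × $6 = $22,122. Book value $99,908.

$99,908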